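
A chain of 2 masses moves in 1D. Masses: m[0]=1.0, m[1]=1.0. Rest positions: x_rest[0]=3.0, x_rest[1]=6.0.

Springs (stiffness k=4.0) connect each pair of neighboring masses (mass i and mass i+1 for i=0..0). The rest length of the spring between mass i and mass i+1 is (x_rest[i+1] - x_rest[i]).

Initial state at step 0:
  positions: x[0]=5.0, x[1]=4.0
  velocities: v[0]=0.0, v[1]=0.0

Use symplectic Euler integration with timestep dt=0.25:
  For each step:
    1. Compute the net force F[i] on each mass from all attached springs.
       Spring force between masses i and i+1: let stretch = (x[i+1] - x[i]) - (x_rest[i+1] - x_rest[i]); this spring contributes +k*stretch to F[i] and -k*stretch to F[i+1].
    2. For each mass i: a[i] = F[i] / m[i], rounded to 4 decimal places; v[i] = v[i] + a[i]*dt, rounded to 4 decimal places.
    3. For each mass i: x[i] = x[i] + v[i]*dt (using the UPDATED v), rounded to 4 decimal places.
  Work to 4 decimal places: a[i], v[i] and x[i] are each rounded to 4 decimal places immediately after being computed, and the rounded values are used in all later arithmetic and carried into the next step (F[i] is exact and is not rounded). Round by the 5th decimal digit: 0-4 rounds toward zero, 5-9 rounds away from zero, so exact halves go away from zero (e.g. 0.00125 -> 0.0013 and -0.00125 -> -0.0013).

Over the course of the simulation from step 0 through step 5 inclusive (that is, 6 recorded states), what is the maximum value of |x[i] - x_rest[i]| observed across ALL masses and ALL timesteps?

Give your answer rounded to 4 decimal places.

Step 0: x=[5.0000 4.0000] v=[0.0000 0.0000]
Step 1: x=[4.0000 5.0000] v=[-4.0000 4.0000]
Step 2: x=[2.5000 6.5000] v=[-6.0000 6.0000]
Step 3: x=[1.2500 7.7500] v=[-5.0000 5.0000]
Step 4: x=[0.8750 8.1250] v=[-1.5000 1.5000]
Step 5: x=[1.5625 7.4375] v=[2.7500 -2.7500]
Max displacement = 2.1250

Answer: 2.1250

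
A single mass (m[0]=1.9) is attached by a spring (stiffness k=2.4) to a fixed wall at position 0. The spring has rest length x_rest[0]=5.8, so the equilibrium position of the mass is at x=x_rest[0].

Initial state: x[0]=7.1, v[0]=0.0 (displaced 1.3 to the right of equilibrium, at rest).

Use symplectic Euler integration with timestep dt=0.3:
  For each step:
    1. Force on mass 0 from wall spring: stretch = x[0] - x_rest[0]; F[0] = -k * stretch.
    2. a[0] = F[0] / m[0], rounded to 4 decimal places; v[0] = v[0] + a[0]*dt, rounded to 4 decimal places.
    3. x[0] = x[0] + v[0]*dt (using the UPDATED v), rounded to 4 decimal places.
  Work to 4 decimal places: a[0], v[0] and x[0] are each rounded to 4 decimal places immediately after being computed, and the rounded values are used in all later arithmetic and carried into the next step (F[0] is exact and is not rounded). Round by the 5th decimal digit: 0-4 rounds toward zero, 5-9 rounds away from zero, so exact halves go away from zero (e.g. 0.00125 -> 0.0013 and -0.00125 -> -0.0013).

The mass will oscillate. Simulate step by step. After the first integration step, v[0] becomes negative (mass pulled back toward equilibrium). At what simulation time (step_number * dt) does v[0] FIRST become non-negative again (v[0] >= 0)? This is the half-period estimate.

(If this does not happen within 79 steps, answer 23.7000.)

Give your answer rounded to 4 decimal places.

Answer: 3.0000

Derivation:
Step 0: x=[7.1000] v=[0.0000]
Step 1: x=[6.9522] v=[-0.4926]
Step 2: x=[6.6734] v=[-0.9292]
Step 3: x=[6.2953] v=[-1.2602]
Step 4: x=[5.8609] v=[-1.4479]
Step 5: x=[5.4196] v=[-1.4710]
Step 6: x=[5.0215] v=[-1.3269]
Step 7: x=[4.7119] v=[-1.0319]
Step 8: x=[4.5260] v=[-0.6196]
Step 9: x=[4.4850] v=[-0.1368]
Step 10: x=[4.5935] v=[0.3615]
First v>=0 after going negative at step 10, time=3.0000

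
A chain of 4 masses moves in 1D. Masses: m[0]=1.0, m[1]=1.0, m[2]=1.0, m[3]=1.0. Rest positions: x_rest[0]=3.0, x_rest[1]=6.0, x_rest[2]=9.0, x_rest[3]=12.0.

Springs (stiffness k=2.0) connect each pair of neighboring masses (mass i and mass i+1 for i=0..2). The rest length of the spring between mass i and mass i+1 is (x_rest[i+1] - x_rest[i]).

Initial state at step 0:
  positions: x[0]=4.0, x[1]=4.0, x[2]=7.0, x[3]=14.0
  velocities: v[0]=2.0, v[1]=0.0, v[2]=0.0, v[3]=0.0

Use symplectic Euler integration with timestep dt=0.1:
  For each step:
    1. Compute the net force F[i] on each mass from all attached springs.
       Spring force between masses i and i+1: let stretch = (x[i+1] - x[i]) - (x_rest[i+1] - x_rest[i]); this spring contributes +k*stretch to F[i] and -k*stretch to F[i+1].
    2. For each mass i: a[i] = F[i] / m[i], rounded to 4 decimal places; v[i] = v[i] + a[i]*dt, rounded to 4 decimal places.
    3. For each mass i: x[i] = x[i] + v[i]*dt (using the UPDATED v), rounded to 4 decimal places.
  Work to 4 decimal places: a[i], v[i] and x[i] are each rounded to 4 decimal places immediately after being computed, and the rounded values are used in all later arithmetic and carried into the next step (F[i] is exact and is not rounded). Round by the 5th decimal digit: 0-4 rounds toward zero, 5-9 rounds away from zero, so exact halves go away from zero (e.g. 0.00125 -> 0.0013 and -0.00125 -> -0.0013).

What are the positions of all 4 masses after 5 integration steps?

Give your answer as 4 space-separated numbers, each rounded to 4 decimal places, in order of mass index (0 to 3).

Answer: 4.1049 4.9067 8.0803 12.9083

Derivation:
Step 0: x=[4.0000 4.0000 7.0000 14.0000] v=[2.0000 0.0000 0.0000 0.0000]
Step 1: x=[4.1400 4.0600 7.0800 13.9200] v=[1.4000 0.6000 0.8000 -0.8000]
Step 2: x=[4.2184 4.1820 7.2364 13.7632] v=[0.7840 1.2200 1.5640 -1.5680]
Step 3: x=[4.2361 4.3658 7.4623 13.5359] v=[0.1767 1.8382 2.2585 -2.2734]
Step 4: x=[4.1964 4.6090 7.7477 13.2471] v=[-0.3974 2.4316 2.8539 -2.8881]
Step 5: x=[4.1049 4.9067 8.0803 12.9083] v=[-0.9149 2.9768 3.3260 -3.3880]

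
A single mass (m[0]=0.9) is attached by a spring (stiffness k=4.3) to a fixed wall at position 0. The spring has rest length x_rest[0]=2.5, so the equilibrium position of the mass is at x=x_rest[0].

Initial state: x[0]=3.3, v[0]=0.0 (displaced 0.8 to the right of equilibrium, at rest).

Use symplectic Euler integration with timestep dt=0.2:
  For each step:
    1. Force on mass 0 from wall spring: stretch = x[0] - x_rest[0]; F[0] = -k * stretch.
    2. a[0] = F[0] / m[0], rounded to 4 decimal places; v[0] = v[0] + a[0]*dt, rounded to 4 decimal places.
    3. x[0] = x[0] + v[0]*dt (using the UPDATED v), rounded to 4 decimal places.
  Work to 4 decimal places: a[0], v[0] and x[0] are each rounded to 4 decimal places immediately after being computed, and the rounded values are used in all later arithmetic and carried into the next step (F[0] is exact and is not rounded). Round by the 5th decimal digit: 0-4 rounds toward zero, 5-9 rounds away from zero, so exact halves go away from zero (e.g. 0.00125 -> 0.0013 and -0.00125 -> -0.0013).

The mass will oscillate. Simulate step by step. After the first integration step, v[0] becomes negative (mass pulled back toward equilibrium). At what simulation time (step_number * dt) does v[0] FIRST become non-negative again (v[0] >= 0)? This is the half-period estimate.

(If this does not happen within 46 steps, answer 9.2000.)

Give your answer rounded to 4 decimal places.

Step 0: x=[3.3000] v=[0.0000]
Step 1: x=[3.1471] v=[-0.7644]
Step 2: x=[2.8706] v=[-1.3827]
Step 3: x=[2.5232] v=[-1.7368]
Step 4: x=[2.1714] v=[-1.7590]
Step 5: x=[1.8824] v=[-1.4450]
Step 6: x=[1.7114] v=[-0.8548]
Step 7: x=[1.6912] v=[-0.1012]
Step 8: x=[1.8255] v=[0.6717]
First v>=0 after going negative at step 8, time=1.6000

Answer: 1.6000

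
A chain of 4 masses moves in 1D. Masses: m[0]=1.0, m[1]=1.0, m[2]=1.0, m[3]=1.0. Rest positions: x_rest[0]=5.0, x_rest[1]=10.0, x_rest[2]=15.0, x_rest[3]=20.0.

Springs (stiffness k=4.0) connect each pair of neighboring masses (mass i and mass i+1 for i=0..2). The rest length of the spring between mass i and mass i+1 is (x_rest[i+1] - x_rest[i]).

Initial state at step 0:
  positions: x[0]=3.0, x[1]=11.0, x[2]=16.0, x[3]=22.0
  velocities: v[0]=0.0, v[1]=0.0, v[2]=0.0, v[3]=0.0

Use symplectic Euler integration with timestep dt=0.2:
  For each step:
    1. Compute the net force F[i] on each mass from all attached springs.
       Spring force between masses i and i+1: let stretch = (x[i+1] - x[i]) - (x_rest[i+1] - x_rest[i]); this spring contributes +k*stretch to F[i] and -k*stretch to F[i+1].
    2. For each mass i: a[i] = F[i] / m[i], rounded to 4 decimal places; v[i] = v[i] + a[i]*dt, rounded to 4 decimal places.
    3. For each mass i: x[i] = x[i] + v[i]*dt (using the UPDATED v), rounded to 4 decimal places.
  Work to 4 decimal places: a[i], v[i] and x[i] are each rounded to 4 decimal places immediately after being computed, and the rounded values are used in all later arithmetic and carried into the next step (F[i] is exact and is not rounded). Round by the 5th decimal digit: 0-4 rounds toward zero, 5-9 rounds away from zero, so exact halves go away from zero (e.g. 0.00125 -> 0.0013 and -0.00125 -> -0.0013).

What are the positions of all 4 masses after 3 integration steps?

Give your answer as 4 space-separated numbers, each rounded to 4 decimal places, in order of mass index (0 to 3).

Answer: 5.1775 9.2689 16.2903 21.2632

Derivation:
Step 0: x=[3.0000 11.0000 16.0000 22.0000] v=[0.0000 0.0000 0.0000 0.0000]
Step 1: x=[3.4800 10.5200 16.1600 21.8400] v=[2.4000 -2.4000 0.8000 -0.8000]
Step 2: x=[4.2864 9.8160 16.3264 21.5712] v=[4.0320 -3.5200 0.8320 -1.3440]
Step 3: x=[5.1775 9.2689 16.2903 21.2632] v=[4.4557 -2.7354 -0.1805 -1.5398]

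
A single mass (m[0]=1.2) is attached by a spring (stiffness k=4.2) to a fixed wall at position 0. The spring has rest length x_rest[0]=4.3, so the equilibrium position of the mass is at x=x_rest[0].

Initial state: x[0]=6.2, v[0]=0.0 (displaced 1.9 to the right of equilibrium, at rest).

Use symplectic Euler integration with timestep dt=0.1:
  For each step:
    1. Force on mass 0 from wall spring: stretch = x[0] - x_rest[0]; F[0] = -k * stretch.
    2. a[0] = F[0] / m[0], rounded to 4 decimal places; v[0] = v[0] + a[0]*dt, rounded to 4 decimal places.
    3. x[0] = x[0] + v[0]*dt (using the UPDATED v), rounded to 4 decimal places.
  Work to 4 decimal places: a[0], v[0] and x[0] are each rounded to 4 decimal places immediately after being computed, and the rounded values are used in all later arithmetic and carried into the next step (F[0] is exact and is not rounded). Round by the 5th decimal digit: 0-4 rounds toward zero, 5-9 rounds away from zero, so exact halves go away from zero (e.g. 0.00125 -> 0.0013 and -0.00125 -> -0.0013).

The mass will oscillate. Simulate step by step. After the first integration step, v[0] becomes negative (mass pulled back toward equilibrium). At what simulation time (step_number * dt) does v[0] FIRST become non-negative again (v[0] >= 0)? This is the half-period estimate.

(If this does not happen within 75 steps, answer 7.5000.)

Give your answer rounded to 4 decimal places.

Answer: 1.7000

Derivation:
Step 0: x=[6.2000] v=[0.0000]
Step 1: x=[6.1335] v=[-0.6650]
Step 2: x=[6.0028] v=[-1.3067]
Step 3: x=[5.8125] v=[-1.9027]
Step 4: x=[5.5693] v=[-2.4321]
Step 5: x=[5.2817] v=[-2.8764]
Step 6: x=[4.9597] v=[-3.2200]
Step 7: x=[4.6146] v=[-3.4509]
Step 8: x=[4.2585] v=[-3.5610]
Step 9: x=[3.9039] v=[-3.5465]
Step 10: x=[3.5631] v=[-3.4079]
Step 11: x=[3.2481] v=[-3.1500]
Step 12: x=[2.9699] v=[-2.7818]
Step 13: x=[2.7383] v=[-2.3163]
Step 14: x=[2.5613] v=[-1.7697]
Step 15: x=[2.4452] v=[-1.1612]
Step 16: x=[2.3940] v=[-0.5120]
Step 17: x=[2.4095] v=[0.1551]
First v>=0 after going negative at step 17, time=1.7000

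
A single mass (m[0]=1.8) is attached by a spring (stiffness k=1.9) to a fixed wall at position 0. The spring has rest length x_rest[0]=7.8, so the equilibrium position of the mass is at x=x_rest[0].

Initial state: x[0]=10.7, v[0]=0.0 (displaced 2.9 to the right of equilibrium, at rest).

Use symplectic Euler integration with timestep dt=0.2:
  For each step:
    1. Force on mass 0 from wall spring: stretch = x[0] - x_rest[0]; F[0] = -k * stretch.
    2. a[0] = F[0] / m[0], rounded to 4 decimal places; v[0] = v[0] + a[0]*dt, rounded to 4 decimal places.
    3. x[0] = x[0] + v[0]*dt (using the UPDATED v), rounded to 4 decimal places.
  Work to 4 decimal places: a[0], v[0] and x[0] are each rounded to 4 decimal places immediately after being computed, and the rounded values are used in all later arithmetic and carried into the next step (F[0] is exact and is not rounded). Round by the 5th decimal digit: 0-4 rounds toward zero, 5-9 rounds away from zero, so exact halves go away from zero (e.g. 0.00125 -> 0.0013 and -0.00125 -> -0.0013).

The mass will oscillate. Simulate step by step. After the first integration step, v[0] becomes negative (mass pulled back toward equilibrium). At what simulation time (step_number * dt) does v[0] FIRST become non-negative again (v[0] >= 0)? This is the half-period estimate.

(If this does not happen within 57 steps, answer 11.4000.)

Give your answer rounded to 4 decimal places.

Step 0: x=[10.7000] v=[0.0000]
Step 1: x=[10.5776] v=[-0.6122]
Step 2: x=[10.3379] v=[-1.1986]
Step 3: x=[9.9910] v=[-1.7344]
Step 4: x=[9.5516] v=[-2.1969]
Step 5: x=[9.0383] v=[-2.5667]
Step 6: x=[8.4727] v=[-2.8281]
Step 7: x=[7.8787] v=[-2.9701]
Step 8: x=[7.2814] v=[-2.9867]
Step 9: x=[6.7060] v=[-2.8772]
Step 10: x=[6.1768] v=[-2.6462]
Step 11: x=[5.7161] v=[-2.3035]
Step 12: x=[5.3434] v=[-1.8636]
Step 13: x=[5.0744] v=[-1.3450]
Step 14: x=[4.9205] v=[-0.7696]
Step 15: x=[4.8882] v=[-0.1617]
Step 16: x=[4.9788] v=[0.4530]
First v>=0 after going negative at step 16, time=3.2000

Answer: 3.2000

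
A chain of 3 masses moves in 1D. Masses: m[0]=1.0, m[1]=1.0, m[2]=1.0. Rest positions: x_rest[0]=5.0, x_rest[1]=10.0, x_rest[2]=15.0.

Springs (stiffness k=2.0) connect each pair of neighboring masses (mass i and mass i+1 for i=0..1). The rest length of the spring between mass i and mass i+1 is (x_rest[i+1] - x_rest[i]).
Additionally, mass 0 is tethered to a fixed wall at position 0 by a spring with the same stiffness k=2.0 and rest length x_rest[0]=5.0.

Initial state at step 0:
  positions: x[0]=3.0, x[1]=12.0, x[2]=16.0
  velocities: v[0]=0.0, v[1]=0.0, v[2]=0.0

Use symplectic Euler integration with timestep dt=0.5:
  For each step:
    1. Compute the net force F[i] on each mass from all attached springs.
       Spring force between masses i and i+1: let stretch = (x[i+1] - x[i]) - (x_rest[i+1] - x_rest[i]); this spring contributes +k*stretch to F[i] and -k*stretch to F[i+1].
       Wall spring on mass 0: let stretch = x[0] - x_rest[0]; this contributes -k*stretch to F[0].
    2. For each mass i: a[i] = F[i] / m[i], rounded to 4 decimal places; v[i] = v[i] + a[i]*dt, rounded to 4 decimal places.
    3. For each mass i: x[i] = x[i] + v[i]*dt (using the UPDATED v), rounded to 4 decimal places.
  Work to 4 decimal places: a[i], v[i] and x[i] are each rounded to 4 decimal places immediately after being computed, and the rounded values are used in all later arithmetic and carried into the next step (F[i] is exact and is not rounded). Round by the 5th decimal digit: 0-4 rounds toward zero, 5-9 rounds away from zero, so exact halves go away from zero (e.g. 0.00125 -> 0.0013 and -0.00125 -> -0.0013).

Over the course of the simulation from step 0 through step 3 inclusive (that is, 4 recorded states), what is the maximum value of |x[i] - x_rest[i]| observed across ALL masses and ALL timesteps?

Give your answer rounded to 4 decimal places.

Answer: 2.7500

Derivation:
Step 0: x=[3.0000 12.0000 16.0000] v=[0.0000 0.0000 0.0000]
Step 1: x=[6.0000 9.5000 16.5000] v=[6.0000 -5.0000 1.0000]
Step 2: x=[7.7500 8.7500 16.0000] v=[3.5000 -1.5000 -1.0000]
Step 3: x=[6.1250 11.1250 14.3750] v=[-3.2500 4.7500 -3.2500]
Max displacement = 2.7500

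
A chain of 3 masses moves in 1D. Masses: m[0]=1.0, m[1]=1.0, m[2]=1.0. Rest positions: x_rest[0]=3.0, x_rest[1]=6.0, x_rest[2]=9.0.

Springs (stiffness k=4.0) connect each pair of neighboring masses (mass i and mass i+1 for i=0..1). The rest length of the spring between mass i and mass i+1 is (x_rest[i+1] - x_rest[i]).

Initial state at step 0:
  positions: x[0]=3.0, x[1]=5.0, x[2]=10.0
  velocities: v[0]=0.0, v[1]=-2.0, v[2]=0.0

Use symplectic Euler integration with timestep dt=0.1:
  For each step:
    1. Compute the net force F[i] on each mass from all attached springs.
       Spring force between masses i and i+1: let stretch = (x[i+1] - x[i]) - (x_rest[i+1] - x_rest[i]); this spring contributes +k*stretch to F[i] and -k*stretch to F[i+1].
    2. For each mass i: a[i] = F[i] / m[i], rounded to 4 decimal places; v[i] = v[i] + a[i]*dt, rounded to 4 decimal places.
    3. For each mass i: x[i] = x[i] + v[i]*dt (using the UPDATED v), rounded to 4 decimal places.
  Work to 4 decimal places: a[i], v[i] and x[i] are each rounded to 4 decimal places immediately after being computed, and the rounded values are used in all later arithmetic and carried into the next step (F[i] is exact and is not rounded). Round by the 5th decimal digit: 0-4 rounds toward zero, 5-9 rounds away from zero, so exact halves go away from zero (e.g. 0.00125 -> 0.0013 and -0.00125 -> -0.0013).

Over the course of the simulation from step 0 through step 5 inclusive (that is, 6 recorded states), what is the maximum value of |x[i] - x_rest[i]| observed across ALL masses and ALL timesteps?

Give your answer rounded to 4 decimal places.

Step 0: x=[3.0000 5.0000 10.0000] v=[0.0000 -2.0000 0.0000]
Step 1: x=[2.9600 4.9200 9.9200] v=[-0.4000 -0.8000 -0.8000]
Step 2: x=[2.8784 4.9616 9.7600] v=[-0.8160 0.4160 -1.6000]
Step 3: x=[2.7601 5.1118 9.5281] v=[-1.1827 1.5021 -2.3194]
Step 4: x=[2.6159 5.3446 9.2395] v=[-1.4420 2.3279 -2.8859]
Step 5: x=[2.4609 5.6240 8.9151] v=[-1.5505 2.7944 -3.2439]
Max displacement = 1.0800

Answer: 1.0800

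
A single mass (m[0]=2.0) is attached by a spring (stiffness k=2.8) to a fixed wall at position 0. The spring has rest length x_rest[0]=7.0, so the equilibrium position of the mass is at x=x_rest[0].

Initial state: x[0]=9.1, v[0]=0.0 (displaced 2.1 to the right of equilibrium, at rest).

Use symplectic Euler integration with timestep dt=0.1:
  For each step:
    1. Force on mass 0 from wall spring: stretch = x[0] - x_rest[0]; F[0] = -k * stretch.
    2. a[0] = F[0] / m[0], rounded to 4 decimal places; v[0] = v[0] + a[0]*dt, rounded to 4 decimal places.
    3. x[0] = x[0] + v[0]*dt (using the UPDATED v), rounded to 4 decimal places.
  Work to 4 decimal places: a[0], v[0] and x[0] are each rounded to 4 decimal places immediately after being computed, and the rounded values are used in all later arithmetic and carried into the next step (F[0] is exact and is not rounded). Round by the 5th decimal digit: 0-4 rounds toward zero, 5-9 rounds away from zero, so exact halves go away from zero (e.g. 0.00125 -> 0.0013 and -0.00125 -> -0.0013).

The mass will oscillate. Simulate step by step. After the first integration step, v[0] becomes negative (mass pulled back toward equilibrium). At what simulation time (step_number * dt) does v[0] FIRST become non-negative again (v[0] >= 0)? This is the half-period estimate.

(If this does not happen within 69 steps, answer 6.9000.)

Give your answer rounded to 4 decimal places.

Step 0: x=[9.1000] v=[0.0000]
Step 1: x=[9.0706] v=[-0.2940]
Step 2: x=[9.0122] v=[-0.5839]
Step 3: x=[8.9256] v=[-0.8656]
Step 4: x=[8.8121] v=[-1.1352]
Step 5: x=[8.6732] v=[-1.3889]
Step 6: x=[8.5109] v=[-1.6232]
Step 7: x=[8.3274] v=[-1.8347]
Step 8: x=[8.1254] v=[-2.0205]
Step 9: x=[7.9076] v=[-2.1781]
Step 10: x=[7.6771] v=[-2.3052]
Step 11: x=[7.4371] v=[-2.4000]
Step 12: x=[7.1910] v=[-2.4612]
Step 13: x=[6.9422] v=[-2.4879]
Step 14: x=[6.6942] v=[-2.4798]
Step 15: x=[6.4505] v=[-2.4370]
Step 16: x=[6.2145] v=[-2.3601]
Step 17: x=[5.9895] v=[-2.2501]
Step 18: x=[5.7786] v=[-2.1086]
Step 19: x=[5.5848] v=[-1.9376]
Step 20: x=[5.4109] v=[-1.7395]
Step 21: x=[5.2592] v=[-1.5170]
Step 22: x=[5.1319] v=[-1.2733]
Step 23: x=[5.0307] v=[-1.0118]
Step 24: x=[4.9571] v=[-0.7361]
Step 25: x=[4.9121] v=[-0.4501]
Step 26: x=[4.8963] v=[-0.1578]
Step 27: x=[4.9100] v=[0.1367]
First v>=0 after going negative at step 27, time=2.7000

Answer: 2.7000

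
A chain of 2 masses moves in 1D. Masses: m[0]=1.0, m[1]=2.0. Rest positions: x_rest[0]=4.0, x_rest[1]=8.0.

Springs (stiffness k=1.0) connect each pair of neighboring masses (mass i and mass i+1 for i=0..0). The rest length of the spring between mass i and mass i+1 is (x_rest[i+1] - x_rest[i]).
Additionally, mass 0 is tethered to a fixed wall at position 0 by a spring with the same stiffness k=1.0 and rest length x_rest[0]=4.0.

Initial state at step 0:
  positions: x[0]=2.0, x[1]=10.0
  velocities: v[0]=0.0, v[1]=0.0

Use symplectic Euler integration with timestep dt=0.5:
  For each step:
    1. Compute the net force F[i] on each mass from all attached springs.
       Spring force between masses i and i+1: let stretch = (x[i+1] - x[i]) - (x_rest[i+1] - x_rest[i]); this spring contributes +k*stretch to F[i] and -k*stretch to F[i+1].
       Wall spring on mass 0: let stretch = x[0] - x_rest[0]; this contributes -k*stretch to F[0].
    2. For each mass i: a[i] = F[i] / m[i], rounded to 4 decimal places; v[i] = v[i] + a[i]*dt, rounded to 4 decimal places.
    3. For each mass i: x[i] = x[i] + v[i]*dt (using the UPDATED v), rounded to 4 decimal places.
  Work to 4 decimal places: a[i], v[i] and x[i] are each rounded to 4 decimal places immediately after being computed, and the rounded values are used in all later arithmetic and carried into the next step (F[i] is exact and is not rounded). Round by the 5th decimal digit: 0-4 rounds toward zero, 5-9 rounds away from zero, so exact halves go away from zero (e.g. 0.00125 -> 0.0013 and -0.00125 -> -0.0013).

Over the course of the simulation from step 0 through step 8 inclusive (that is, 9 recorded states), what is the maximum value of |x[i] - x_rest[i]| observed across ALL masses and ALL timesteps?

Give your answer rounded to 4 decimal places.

Answer: 3.1250

Derivation:
Step 0: x=[2.0000 10.0000] v=[0.0000 0.0000]
Step 1: x=[3.5000 9.5000] v=[3.0000 -1.0000]
Step 2: x=[5.6250 8.7500] v=[4.2500 -1.5000]
Step 3: x=[7.1250 8.1094] v=[3.0000 -1.2813]
Step 4: x=[7.0899 7.8457] v=[-0.0703 -0.5274]
Step 5: x=[5.4712 7.9876] v=[-3.2374 0.2837]
Step 6: x=[3.1138 8.3149] v=[-4.7148 0.6546]
Step 7: x=[1.2782 8.4921] v=[-3.6712 0.3543]
Step 8: x=[0.9265 8.2675] v=[-0.7034 -0.4492]
Max displacement = 3.1250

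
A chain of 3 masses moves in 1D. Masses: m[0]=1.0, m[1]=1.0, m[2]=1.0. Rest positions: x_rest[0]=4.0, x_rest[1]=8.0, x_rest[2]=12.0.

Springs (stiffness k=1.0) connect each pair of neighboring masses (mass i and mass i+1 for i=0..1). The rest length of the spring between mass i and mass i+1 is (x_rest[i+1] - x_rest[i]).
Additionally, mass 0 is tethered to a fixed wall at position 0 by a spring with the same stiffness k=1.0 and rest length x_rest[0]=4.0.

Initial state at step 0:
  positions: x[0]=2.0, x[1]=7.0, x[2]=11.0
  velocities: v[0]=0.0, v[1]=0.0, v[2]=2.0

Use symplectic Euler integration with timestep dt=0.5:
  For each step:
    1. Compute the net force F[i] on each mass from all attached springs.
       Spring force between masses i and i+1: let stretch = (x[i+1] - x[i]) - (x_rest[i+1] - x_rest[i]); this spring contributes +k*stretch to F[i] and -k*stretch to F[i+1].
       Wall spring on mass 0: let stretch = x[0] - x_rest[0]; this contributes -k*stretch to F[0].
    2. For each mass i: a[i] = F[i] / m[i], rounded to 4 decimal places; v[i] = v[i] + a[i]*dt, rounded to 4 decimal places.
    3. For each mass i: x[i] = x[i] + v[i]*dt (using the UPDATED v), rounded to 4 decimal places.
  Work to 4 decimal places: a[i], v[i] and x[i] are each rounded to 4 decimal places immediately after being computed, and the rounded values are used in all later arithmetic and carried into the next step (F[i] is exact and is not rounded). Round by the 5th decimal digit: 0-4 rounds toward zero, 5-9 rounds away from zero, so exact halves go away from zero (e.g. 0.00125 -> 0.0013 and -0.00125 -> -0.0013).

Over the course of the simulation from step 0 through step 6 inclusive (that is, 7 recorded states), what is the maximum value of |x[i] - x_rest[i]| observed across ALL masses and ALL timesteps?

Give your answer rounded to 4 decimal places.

Answer: 3.0202

Derivation:
Step 0: x=[2.0000 7.0000 11.0000] v=[0.0000 0.0000 2.0000]
Step 1: x=[2.7500 6.7500 12.0000] v=[1.5000 -0.5000 2.0000]
Step 2: x=[3.8125 6.8125 12.6875] v=[2.1250 0.1250 1.3750]
Step 3: x=[4.6719 7.5938 12.9063] v=[1.7188 1.5625 0.4375]
Step 4: x=[5.0938 8.9727 12.7969] v=[0.8438 2.7578 -0.2188]
Step 5: x=[5.2120 10.3380 12.7315] v=[0.2364 2.7305 -0.1309]
Step 6: x=[5.3087 11.0202 13.0677] v=[0.1934 1.3643 0.6724]
Max displacement = 3.0202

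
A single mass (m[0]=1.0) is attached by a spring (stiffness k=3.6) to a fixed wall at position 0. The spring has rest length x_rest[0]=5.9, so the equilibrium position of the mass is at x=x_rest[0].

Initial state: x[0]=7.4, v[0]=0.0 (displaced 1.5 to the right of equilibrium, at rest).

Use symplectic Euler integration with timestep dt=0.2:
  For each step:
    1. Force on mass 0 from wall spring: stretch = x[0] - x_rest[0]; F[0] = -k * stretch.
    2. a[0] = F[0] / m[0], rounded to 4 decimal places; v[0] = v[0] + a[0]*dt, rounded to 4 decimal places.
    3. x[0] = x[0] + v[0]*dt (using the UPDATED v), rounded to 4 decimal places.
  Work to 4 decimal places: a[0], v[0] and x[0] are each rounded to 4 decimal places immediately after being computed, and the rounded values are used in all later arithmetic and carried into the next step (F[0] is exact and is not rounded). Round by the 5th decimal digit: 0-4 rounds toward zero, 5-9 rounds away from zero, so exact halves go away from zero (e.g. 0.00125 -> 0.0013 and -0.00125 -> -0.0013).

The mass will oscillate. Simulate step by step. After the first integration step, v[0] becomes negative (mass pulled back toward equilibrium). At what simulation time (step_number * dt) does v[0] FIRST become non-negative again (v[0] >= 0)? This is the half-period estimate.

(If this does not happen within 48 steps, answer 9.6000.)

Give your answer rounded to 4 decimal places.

Answer: 1.8000

Derivation:
Step 0: x=[7.4000] v=[0.0000]
Step 1: x=[7.1840] v=[-1.0800]
Step 2: x=[6.7831] v=[-2.0045]
Step 3: x=[6.2550] v=[-2.6403]
Step 4: x=[5.6758] v=[-2.8959]
Step 5: x=[5.1289] v=[-2.7345]
Step 6: x=[4.6930] v=[-2.1793]
Step 7: x=[4.4309] v=[-1.3103]
Step 8: x=[4.3804] v=[-0.2525]
Step 9: x=[4.5487] v=[0.8416]
First v>=0 after going negative at step 9, time=1.8000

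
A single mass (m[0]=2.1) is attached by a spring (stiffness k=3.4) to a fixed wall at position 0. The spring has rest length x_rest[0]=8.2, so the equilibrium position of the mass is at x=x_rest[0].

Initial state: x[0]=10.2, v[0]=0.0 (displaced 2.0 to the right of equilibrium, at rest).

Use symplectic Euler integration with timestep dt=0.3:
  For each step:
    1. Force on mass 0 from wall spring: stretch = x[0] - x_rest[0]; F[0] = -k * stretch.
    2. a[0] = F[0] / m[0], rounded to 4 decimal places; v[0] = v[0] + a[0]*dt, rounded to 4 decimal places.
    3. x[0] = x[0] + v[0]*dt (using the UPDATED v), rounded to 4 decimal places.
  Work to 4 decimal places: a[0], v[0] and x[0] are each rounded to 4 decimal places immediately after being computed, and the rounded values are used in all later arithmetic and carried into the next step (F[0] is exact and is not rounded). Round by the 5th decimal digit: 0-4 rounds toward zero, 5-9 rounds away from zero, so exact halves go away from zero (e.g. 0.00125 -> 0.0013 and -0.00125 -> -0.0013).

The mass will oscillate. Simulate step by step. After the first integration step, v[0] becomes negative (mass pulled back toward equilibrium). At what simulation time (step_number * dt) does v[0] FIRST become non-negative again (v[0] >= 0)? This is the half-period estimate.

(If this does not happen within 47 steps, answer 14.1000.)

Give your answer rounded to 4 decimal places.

Step 0: x=[10.2000] v=[0.0000]
Step 1: x=[9.9086] v=[-0.9714]
Step 2: x=[9.3682] v=[-1.8013]
Step 3: x=[8.6576] v=[-2.3687]
Step 4: x=[7.8803] v=[-2.5910]
Step 5: x=[7.1496] v=[-2.4357]
Step 6: x=[6.5720] v=[-1.9255]
Step 7: x=[6.2316] v=[-1.1348]
Step 8: x=[6.1780] v=[-0.1787]
Step 9: x=[6.4190] v=[0.8034]
First v>=0 after going negative at step 9, time=2.7000

Answer: 2.7000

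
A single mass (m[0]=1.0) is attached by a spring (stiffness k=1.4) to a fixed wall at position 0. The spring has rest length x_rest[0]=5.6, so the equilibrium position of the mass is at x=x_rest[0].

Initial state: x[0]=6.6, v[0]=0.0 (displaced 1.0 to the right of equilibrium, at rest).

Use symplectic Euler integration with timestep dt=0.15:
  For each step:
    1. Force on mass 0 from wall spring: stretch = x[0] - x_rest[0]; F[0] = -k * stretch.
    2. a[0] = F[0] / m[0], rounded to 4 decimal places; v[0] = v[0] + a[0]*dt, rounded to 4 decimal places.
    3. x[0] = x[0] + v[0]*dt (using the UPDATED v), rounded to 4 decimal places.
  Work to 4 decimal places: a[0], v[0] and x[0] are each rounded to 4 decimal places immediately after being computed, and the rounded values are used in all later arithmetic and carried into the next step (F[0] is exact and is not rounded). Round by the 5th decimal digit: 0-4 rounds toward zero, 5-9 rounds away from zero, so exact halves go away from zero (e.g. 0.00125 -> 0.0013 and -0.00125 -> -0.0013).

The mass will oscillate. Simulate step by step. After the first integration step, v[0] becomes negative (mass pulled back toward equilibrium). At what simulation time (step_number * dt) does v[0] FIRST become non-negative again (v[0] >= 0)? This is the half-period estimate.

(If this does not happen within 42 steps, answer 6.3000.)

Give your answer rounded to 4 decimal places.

Step 0: x=[6.6000] v=[0.0000]
Step 1: x=[6.5685] v=[-0.2100]
Step 2: x=[6.5065] v=[-0.4134]
Step 3: x=[6.4159] v=[-0.6038]
Step 4: x=[6.2996] v=[-0.7751]
Step 5: x=[6.1613] v=[-0.9220]
Step 6: x=[6.0053] v=[-1.0399]
Step 7: x=[5.8366] v=[-1.1250]
Step 8: x=[5.6604] v=[-1.1747]
Step 9: x=[5.4823] v=[-1.1874]
Step 10: x=[5.3079] v=[-1.1627]
Step 11: x=[5.1427] v=[-1.1014]
Step 12: x=[4.9919] v=[-1.0054]
Step 13: x=[4.8602] v=[-0.8777]
Step 14: x=[4.7519] v=[-0.7223]
Step 15: x=[4.6703] v=[-0.5442]
Step 16: x=[4.6180] v=[-0.3490]
Step 17: x=[4.5966] v=[-0.1428]
Step 18: x=[4.6068] v=[0.0679]
First v>=0 after going negative at step 18, time=2.7000

Answer: 2.7000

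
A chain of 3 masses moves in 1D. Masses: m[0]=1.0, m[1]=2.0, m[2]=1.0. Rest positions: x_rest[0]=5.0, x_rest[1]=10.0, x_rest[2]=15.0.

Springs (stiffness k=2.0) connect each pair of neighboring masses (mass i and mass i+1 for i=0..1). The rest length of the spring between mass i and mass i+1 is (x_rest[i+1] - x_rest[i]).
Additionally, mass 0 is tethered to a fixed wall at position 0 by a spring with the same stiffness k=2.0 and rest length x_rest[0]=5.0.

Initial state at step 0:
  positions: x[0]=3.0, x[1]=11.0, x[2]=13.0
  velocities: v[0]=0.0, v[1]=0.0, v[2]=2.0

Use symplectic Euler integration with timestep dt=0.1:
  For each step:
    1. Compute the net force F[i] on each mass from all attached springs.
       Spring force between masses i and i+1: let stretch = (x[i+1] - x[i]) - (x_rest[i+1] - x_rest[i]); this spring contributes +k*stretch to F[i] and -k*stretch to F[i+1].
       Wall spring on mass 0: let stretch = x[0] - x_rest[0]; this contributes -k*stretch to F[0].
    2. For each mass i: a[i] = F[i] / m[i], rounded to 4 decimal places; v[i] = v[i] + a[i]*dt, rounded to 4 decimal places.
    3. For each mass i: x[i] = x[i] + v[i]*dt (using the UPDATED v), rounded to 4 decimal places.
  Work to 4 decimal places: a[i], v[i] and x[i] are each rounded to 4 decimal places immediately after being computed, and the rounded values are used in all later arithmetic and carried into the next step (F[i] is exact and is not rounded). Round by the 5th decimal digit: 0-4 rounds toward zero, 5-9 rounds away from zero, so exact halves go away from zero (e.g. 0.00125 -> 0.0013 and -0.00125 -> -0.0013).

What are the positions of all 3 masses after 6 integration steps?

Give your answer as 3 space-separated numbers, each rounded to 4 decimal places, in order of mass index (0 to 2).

Step 0: x=[3.0000 11.0000 13.0000] v=[0.0000 0.0000 2.0000]
Step 1: x=[3.1000 10.9400 13.2600] v=[1.0000 -0.6000 2.6000]
Step 2: x=[3.2948 10.8248 13.5736] v=[1.9480 -1.1520 3.1360]
Step 3: x=[3.5743 10.6618 13.9322] v=[2.7950 -1.6301 3.5862]
Step 4: x=[3.9241 10.4606 14.3254] v=[3.4976 -2.0118 3.9321]
Step 5: x=[4.3261 10.2327 14.7413] v=[4.0201 -2.2790 4.1591]
Step 6: x=[4.7597 9.9908 15.1670] v=[4.3362 -2.4188 4.2574]

Answer: 4.7597 9.9908 15.1670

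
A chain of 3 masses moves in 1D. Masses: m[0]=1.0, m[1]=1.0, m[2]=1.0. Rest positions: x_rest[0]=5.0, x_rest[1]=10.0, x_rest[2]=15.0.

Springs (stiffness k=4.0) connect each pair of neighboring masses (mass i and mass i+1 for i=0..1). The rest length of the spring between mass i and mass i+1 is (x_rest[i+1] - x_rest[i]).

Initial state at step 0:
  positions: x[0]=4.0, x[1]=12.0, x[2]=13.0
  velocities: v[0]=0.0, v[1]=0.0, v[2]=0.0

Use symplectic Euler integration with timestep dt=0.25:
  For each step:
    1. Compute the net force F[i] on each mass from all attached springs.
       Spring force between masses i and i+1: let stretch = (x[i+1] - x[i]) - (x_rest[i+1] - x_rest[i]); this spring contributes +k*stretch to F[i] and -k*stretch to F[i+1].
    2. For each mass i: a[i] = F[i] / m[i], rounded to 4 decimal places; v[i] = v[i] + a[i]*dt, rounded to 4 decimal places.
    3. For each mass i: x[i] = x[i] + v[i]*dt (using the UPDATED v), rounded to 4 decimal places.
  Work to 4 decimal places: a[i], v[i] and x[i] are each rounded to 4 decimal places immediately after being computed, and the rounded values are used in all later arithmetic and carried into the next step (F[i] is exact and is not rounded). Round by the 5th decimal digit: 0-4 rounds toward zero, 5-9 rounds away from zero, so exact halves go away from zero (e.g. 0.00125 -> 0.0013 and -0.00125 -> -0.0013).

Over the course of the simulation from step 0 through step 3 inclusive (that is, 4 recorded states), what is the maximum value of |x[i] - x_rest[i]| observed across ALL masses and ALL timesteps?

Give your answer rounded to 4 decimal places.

Step 0: x=[4.0000 12.0000 13.0000] v=[0.0000 0.0000 0.0000]
Step 1: x=[4.7500 10.2500 14.0000] v=[3.0000 -7.0000 4.0000]
Step 2: x=[5.6250 8.0625 15.3125] v=[3.5000 -8.7500 5.2500]
Step 3: x=[5.8594 7.0781 16.0625] v=[0.9375 -3.9375 3.0000]
Max displacement = 2.9219

Answer: 2.9219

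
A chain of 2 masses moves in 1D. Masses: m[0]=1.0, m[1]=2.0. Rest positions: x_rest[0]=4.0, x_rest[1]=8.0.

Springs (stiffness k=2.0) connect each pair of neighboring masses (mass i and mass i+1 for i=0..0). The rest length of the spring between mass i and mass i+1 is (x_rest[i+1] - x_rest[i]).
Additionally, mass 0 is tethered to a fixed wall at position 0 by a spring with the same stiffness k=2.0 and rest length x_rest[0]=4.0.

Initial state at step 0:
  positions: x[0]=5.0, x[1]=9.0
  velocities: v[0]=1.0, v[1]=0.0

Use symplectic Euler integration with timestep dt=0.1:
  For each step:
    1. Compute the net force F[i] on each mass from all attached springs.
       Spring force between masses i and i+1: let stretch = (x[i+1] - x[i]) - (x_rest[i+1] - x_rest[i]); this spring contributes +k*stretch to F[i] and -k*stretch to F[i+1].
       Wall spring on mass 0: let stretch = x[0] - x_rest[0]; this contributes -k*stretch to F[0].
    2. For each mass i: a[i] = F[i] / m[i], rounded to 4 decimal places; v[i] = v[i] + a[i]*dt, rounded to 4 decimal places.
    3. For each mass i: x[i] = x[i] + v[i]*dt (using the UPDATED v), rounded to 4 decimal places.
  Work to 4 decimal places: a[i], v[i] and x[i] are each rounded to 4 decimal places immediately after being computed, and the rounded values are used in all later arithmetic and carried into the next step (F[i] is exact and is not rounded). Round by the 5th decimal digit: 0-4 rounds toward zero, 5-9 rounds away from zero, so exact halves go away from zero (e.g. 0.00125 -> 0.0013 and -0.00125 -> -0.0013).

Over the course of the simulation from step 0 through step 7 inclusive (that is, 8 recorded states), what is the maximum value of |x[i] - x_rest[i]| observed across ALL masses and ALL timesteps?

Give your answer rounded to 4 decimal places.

Step 0: x=[5.0000 9.0000] v=[1.0000 0.0000]
Step 1: x=[5.0800 9.0000] v=[0.8000 0.0000]
Step 2: x=[5.1368 9.0008] v=[0.5680 0.0080]
Step 3: x=[5.1681 9.0030] v=[0.3134 0.0216]
Step 4: x=[5.1728 9.0068] v=[0.0468 0.0381]
Step 5: x=[5.1507 9.0123] v=[-0.2210 0.0547]
Step 6: x=[5.1028 9.0192] v=[-0.4788 0.0685]
Step 7: x=[5.0312 9.0269] v=[-0.7161 0.0769]
Max displacement = 1.1728

Answer: 1.1728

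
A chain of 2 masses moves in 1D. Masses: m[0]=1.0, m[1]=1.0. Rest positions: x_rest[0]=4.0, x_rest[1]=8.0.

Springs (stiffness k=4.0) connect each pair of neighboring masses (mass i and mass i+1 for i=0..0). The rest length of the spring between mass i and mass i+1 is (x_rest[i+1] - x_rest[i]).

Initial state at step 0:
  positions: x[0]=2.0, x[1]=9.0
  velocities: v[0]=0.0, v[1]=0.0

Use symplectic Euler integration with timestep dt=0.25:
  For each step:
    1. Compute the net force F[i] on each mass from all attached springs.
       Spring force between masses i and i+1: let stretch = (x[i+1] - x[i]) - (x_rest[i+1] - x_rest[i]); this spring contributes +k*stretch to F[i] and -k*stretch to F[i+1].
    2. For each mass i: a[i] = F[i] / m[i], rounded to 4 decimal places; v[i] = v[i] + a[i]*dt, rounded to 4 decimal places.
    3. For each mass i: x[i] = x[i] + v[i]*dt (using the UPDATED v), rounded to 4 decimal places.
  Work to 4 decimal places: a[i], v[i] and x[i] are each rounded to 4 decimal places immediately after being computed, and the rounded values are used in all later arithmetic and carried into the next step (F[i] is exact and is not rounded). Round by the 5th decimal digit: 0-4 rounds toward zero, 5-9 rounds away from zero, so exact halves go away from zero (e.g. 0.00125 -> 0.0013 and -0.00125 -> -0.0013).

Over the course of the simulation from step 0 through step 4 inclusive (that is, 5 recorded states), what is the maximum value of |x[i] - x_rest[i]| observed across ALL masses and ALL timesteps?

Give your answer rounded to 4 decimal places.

Step 0: x=[2.0000 9.0000] v=[0.0000 0.0000]
Step 1: x=[2.7500 8.2500] v=[3.0000 -3.0000]
Step 2: x=[3.8750 7.1250] v=[4.5000 -4.5000]
Step 3: x=[4.8125 6.1875] v=[3.7500 -3.7500]
Step 4: x=[5.0938 5.9063] v=[1.1250 -1.1250]
Max displacement = 2.0937

Answer: 2.0937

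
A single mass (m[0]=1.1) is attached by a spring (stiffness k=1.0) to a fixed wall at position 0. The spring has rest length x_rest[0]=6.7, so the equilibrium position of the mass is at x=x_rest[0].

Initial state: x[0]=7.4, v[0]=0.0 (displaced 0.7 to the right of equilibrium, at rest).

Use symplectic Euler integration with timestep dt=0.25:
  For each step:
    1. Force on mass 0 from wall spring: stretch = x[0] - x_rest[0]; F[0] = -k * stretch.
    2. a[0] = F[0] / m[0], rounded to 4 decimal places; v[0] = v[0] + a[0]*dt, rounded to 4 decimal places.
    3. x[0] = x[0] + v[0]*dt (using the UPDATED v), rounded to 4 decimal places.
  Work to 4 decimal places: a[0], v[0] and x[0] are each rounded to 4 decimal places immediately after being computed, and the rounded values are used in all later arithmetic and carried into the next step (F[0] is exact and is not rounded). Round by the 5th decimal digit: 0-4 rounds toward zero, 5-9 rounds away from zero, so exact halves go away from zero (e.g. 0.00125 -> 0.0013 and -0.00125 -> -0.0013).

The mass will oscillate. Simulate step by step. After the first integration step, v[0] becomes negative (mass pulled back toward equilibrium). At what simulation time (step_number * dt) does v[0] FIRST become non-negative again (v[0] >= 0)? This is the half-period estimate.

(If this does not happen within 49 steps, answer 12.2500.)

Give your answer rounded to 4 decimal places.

Answer: 3.5000

Derivation:
Step 0: x=[7.4000] v=[0.0000]
Step 1: x=[7.3602] v=[-0.1591]
Step 2: x=[7.2829] v=[-0.3092]
Step 3: x=[7.1725] v=[-0.4417]
Step 4: x=[7.0352] v=[-0.5491]
Step 5: x=[6.8789] v=[-0.6253]
Step 6: x=[6.7124] v=[-0.6660]
Step 7: x=[6.5452] v=[-0.6688]
Step 8: x=[6.3868] v=[-0.6336]
Step 9: x=[6.2462] v=[-0.5624]
Step 10: x=[6.1314] v=[-0.4593]
Step 11: x=[6.0489] v=[-0.3301]
Step 12: x=[6.0034] v=[-0.1821]
Step 13: x=[5.9975] v=[-0.0238]
Step 14: x=[6.0315] v=[0.1359]
First v>=0 after going negative at step 14, time=3.5000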